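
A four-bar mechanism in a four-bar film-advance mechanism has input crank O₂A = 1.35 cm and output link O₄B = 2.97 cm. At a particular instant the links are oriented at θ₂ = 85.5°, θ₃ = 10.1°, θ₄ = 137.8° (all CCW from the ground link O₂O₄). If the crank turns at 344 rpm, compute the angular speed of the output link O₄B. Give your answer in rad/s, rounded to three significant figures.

ω₂ = 36.02 rad/s (from 344 rpm).
Differentiating the loop-closure r₂e^{iθ₂}+r₃e^{iθ₃}=r₁+r₄e^{iθ₄} gives r₂ω₂e^{iθ₂}+r₃ω₃e^{iθ₃}=r₄ω₄e^{iθ₄}.
Eliminating the other unknown: ω₄ = r₂ω₂ sin(θ₂−θ₃) / [r₄ sin(θ₄−θ₃)].
Numerator sine = +0.96771; denominator sine = +0.79122.
Result = 0.0135·36.02·(+0.96771) / (0.0297·(+0.79122)) = +20.027 rad/s; magnitude 20.027 rad/s.

20.0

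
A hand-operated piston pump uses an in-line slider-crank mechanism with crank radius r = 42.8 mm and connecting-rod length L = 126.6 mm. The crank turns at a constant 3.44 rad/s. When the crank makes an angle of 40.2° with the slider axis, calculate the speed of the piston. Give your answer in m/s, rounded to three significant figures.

ω = 3.44 rad/s
For an in-line slider-crank, x = r cosθ + √(L² − r² sin²θ), so v = −rω sinθ·[1 + r cosθ/√(L² − r² sin²θ)].
With r = 0.0428 m, L = 0.1266 m, θ = 40.2°: √(L² − r² sin²θ) = 0.12355 m.
v = −0.0428·3.44·0.64546·[1 + 0.0428·0.76380/0.12355] = -0.12018 m/s.
|v| = 0.12018 m/s.

0.120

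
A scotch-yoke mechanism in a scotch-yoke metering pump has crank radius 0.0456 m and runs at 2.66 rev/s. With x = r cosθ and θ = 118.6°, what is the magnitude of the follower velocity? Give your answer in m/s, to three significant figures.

ω = 16.71 rad/s (from 2.66 rev/s).
x = r cosθ ⇒ ẋ = −rω sinθ.
|v| = rω|sinθ| = 0.0456·16.71·|sin 118.6°| = 0.66913 m/s.

0.669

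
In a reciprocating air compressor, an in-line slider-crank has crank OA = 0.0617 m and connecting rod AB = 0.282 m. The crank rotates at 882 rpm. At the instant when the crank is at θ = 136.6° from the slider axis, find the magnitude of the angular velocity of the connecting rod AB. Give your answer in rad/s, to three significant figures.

14.9

ω = 92.36 rad/s (converted from 882 rpm).
The rod makes angle φ with the slider axis where L sinφ = r sinθ; differentiating, L cosφ·φ̇ = r ω cosθ.
L cosφ = √(L² − r² sin²θ) = 0.2788 m.
|ω_rod| = r ω |cosθ| / √(L² − r² sin²θ) = 0.0617·92.36·0.72657/0.2788 = 14.852 rad/s.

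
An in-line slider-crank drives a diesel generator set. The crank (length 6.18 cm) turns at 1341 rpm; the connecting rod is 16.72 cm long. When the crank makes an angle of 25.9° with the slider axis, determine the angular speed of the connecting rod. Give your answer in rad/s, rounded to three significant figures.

ω = 140.4 rad/s (converted from 1341 rpm).
The rod makes angle φ with the slider axis where L sinφ = r sinθ; differentiating, L cosφ·φ̇ = r ω cosθ.
L cosφ = √(L² − r² sin²θ) = 0.16501 m.
|ω_rod| = r ω |cosθ| / √(L² − r² sin²θ) = 0.0618·140.4·0.89956/0.16501 = 47.312 rad/s.

47.3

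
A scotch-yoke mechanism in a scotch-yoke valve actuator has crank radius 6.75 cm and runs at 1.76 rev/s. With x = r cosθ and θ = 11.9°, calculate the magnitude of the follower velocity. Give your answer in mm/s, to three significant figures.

ω = 11.06 rad/s (from 1.76 rev/s).
x = r cosθ ⇒ ẋ = −rω sinθ.
|v| = rω|sinθ| = 0.0675·11.06·|sin 11.9°| = 0.15392 m/s = 153.92 mm/s.

154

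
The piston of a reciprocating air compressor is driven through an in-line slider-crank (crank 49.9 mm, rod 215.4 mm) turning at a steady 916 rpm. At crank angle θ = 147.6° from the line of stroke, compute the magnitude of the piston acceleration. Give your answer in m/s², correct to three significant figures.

341

ω = 2π·916/60 = 95.92 rad/s
x(θ) = r cosθ + √(L² − r² sin²θ); with ω constant, a = ω²·d²x/dθ².
d²x/dθ² = −r cosθ − r²(cos2θ)/√u − r⁴ sin²2θ/(4u^{3/2}),  u = L² − r² sin²θ = 0.0456823 m².
Substituting r = 0.0499 m, L = 0.2154 m, θ = 147.6°: d²x/dθ² = +0.037042 m.
a = ω²·d²x/dθ² = (95.92)²·(+0.037042) = +340.83 m/s²;  |a| = 340.83 m/s².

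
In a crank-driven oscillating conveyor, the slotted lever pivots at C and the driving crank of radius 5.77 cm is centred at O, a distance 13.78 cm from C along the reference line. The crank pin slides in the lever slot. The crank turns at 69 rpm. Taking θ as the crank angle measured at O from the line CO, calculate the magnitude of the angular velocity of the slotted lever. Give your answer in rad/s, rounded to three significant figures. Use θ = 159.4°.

4.00

ω = 7.226 rad/s (from 69 rpm).
Crank pin A relative to C: A = (d + r cosθ, r sinθ); lever angle φ = atan2(r sinθ, d + r cosθ).
Differentiating tanφ: φ̇ = rω(d cosθ + r)/(d² + r² + 2dr cosθ).
d² + r² + 2dr cosθ = |CA|² = 0.0074328 m²;  d cosθ + r = -0.071289 m.
|ω_lever| = |0.0577·7.226·-0.071289| / 0.0074328 = 3.9987 rad/s.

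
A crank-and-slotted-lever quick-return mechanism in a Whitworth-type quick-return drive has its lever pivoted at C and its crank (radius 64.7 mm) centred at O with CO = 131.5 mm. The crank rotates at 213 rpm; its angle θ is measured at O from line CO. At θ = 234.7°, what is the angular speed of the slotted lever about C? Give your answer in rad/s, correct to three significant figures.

ω = 22.31 rad/s (from 213 rpm).
Crank pin A relative to C: A = (d + r cosθ, r sinθ); lever angle φ = atan2(r sinθ, d + r cosθ).
Differentiating tanφ: φ̇ = rω(d cosθ + r)/(d² + r² + 2dr cosθ).
d² + r² + 2dr cosθ = |CA|² = 0.0116455 m²;  d cosθ + r = -0.011288 m.
|ω_lever| = |0.0647·22.31·-0.011288| / 0.0116455 = 1.3989 rad/s.

1.40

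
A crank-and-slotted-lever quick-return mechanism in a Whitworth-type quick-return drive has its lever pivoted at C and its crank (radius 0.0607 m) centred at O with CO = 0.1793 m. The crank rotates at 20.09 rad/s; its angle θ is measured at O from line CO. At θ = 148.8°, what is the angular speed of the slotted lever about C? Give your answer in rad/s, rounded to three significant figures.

6.56

ω = 20.09 rad/s
Crank pin A relative to C: A = (d + r cosθ, r sinθ); lever angle φ = atan2(r sinθ, d + r cosθ).
Differentiating tanφ: φ̇ = rω(d cosθ + r)/(d² + r² + 2dr cosθ).
d² + r² + 2dr cosθ = |CA|² = 0.0172142 m²;  d cosθ + r = -0.092667 m.
|ω_lever| = |0.0607·20.09·-0.092667| / 0.0172142 = 6.5645 rad/s.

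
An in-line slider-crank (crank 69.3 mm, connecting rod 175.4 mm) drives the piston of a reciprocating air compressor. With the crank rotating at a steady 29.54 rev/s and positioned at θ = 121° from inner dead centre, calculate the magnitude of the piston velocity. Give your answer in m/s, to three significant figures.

ω = 2π·29.5 = 185.6 rad/s
For an in-line slider-crank, x = r cosθ + √(L² − r² sin²θ), so v = −rω sinθ·[1 + r cosθ/√(L² − r² sin²θ)].
With r = 0.0693 m, L = 0.1754 m, θ = 121°: √(L² − r² sin²θ) = 0.16504 m.
v = −0.0693·185.6·0.85717·[1 + 0.0693·-0.51504/0.16504] = -8.6408 m/s.
|v| = 8.6408 m/s.

8.64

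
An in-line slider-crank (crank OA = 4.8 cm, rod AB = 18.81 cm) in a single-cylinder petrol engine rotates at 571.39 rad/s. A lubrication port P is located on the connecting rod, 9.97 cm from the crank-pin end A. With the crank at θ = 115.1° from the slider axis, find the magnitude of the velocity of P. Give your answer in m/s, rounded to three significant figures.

ω = 571.4 rad/s.  Crank-pin speed |V_A| = rω = 27.427 m/s, perpendicular to OA.
Rod angle: sinφ = −(r/L) sinθ ⇒ φ = -13.361°; ω_rod = −rω cosθ/√(L²−r²sin²θ) = +63.573 rad/s.
V_P = V_A + ω_rod × AP, with AP = 0.0997 m along the rod.
Components: V_Px = −rω sinθ − a·ω_rod·sinφ = -23.372 m/s;  V_Py = rω cosθ + a·ω_rod·cosφ = -5.4677 m/s.
|V_P| = √(V_Px² + V_Py²) = 24.003 m/s.

24.0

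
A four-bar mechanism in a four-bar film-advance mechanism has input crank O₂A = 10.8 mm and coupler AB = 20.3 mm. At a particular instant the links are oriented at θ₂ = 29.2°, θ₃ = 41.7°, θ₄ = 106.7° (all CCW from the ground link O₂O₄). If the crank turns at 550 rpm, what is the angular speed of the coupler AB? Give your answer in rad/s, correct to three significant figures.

33.0

ω₂ = 57.6 rad/s (from 550 rpm).
Differentiating the loop-closure r₂e^{iθ₂}+r₃e^{iθ₃}=r₁+r₄e^{iθ₄} gives r₂ω₂e^{iθ₂}+r₃ω₃e^{iθ₃}=r₄ω₄e^{iθ₄}.
Eliminating the other unknown: ω₃ = r₂ω₂ sin(θ₄−θ₂) / [r₃ sin(θ₃−θ₄)].
Numerator sine = +0.97630; denominator sine = -0.90631.
Result = 0.0108·57.6·(+0.97630) / (0.0203·(-0.90631)) = -33.008 rad/s; magnitude 33.008 rad/s.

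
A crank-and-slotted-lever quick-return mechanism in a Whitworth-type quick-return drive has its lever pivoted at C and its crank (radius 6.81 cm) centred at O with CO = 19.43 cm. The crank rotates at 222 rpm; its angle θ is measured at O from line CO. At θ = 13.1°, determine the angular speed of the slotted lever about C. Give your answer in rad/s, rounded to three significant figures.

5.98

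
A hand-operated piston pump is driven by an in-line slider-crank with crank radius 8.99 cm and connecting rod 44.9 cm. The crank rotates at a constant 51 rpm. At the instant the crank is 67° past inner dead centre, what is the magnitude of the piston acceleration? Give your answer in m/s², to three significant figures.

0.642

ω = 2π·51/60 = 5.341 rad/s
x(θ) = r cosθ + √(L² − r² sin²θ); with ω constant, a = ω²·d²x/dθ².
d²x/dθ² = −r cosθ − r²(cos2θ)/√u − r⁴ sin²2θ/(4u^{3/2}),  u = L² − r² sin²θ = 0.194753 m².
Substituting r = 0.0899 m, L = 0.449 m, θ = 67°: d²x/dθ² = -0.022503 m.
a = ω²·d²x/dθ² = (5.341)²·(-0.022503) = -0.64186 m/s²;  |a| = 0.64186 m/s².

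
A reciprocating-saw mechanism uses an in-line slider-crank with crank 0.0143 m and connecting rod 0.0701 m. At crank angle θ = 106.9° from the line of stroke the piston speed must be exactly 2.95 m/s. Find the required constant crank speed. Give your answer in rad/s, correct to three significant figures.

229

For an in-line slider-crank, |v_piston| = rω|sinθ|·[1 + r cosθ/√(L² − r² sin²θ)].
With r = 0.0143 m, L = 0.0701 m, θ = 106.9°: the bracketed kinematic factor |dx/dθ| = 0.012855 m.
ω = v/|dx/dθ| = 2.95/0.012855 = 229.48 rad/s.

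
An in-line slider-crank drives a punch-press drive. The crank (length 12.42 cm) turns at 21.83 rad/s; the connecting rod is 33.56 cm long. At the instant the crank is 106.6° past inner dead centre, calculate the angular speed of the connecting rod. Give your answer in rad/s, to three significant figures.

2.47

ω = 21.83 rad/s
The rod makes angle φ with the slider axis where L sinφ = r sinθ; differentiating, L cosφ·φ̇ = r ω cosθ.
L cosφ = √(L² − r² sin²θ) = 0.31378 m.
|ω_rod| = r ω |cosθ| / √(L² − r² sin²θ) = 0.1242·21.83·0.28569/0.31378 = 2.4685 rad/s.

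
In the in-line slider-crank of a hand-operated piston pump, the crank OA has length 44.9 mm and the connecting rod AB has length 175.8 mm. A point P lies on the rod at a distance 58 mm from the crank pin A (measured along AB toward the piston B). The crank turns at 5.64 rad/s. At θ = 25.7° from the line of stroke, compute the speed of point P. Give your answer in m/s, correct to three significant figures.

ω = 5.64 rad/s.  Crank-pin speed |V_A| = rω = 0.25324 m/s, perpendicular to OA.
Rod angle: sinφ = −(r/L) sinθ ⇒ φ = -6.359°; ω_rod = −rω cosθ/√(L²−r²sin²θ) = -1.306 rad/s.
V_P = V_A + ω_rod × AP, with AP = 0.058 m along the rod.
Components: V_Px = −rω sinθ − a·ω_rod·sinφ = -0.11821 m/s;  V_Py = rω cosθ + a·ω_rod·cosφ = +0.1529 m/s.
|V_P| = √(V_Px² + V_Py²) = 0.19327 m/s.

0.193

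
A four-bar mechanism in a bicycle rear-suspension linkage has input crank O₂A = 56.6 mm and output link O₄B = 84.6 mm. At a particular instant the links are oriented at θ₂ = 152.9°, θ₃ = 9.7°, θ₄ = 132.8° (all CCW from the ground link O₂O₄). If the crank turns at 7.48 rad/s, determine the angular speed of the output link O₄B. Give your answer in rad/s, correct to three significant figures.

3.58

ω₂ = 7.48 rad/s
Differentiating the loop-closure r₂e^{iθ₂}+r₃e^{iθ₃}=r₁+r₄e^{iθ₄} gives r₂ω₂e^{iθ₂}+r₃ω₃e^{iθ₃}=r₄ω₄e^{iθ₄}.
Eliminating the other unknown: ω₄ = r₂ω₂ sin(θ₂−θ₃) / [r₄ sin(θ₄−θ₃)].
Numerator sine = +0.59902; denominator sine = +0.83772.
Result = 0.0566·7.48·(+0.59902) / (0.0846·(+0.83772)) = +3.5784 rad/s; magnitude 3.5784 rad/s.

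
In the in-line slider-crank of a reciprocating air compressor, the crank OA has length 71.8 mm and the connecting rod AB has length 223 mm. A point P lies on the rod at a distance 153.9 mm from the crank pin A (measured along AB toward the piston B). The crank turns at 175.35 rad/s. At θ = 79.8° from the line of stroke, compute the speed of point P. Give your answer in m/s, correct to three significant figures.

ω = 175.3 rad/s.  Crank-pin speed |V_A| = rω = 12.59 m/s, perpendicular to OA.
Rod angle: sinφ = −(r/L) sinθ ⇒ φ = -18.475°; ω_rod = −rω cosθ/√(L²−r²sin²θ) = -10.541 rad/s.
V_P = V_A + ω_rod × AP, with AP = 0.1539 m along the rod.
Components: V_Px = −rω sinθ − a·ω_rod·sinφ = -12.905 m/s;  V_Py = rω cosθ + a·ω_rod·cosφ = +0.69085 m/s.
|V_P| = √(V_Px² + V_Py²) = 12.924 m/s.

12.9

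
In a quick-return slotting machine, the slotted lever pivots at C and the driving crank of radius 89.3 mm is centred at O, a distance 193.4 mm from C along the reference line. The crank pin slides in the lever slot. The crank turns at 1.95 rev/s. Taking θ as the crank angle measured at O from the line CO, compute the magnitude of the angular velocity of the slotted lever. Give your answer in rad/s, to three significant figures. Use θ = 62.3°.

3.19

ω = 12.25 rad/s (from 1.95 rev/s).
Crank pin A relative to C: A = (d + r cosθ, r sinθ); lever angle φ = atan2(r sinθ, d + r cosθ).
Differentiating tanφ: φ̇ = rω(d cosθ + r)/(d² + r² + 2dr cosθ).
d² + r² + 2dr cosθ = |CA|² = 0.0614343 m²;  d cosθ + r = +0.1792 m.
|ω_lever| = |0.0893·12.25·+0.1792| / 0.0614343 = 3.1915 rad/s.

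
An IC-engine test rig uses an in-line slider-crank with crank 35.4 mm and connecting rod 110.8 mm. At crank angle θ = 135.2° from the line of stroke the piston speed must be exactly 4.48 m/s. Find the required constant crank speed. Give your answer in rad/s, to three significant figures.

234

For an in-line slider-crank, |v_piston| = rω|sinθ|·[1 + r cosθ/√(L² − r² sin²θ)].
With r = 0.0354 m, L = 0.1108 m, θ = 135.2°: the bracketed kinematic factor |dx/dθ| = 0.01914 m.
ω = v/|dx/dθ| = 4.48/0.01914 = 234.06 rad/s.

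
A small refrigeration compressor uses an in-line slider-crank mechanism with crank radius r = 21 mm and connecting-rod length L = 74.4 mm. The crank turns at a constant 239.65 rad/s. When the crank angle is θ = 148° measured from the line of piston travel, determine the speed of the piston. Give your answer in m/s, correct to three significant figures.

ω = 239.7 rad/s
For an in-line slider-crank, x = r cosθ + √(L² − r² sin²θ), so v = −rω sinθ·[1 + r cosθ/√(L² − r² sin²θ)].
With r = 0.021 m, L = 0.0744 m, θ = 148°: √(L² − r² sin²θ) = 0.073563 m.
v = −0.021·239.7·0.52992·[1 + 0.021·-0.84805/0.073563] = -2.0213 m/s.
|v| = 2.0213 m/s.

2.02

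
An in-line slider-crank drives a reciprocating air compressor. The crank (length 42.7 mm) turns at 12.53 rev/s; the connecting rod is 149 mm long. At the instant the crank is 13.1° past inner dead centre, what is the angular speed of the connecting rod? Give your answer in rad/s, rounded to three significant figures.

22.0

ω = 78.73 rad/s (converted from 12.53 rev/s).
The rod makes angle φ with the slider axis where L sinφ = r sinθ; differentiating, L cosφ·φ̇ = r ω cosθ.
L cosφ = √(L² − r² sin²θ) = 0.14869 m.
|ω_rod| = r ω |cosθ| / √(L² − r² sin²θ) = 0.0427·78.73·0.97398/0.14869 = 22.021 rad/s.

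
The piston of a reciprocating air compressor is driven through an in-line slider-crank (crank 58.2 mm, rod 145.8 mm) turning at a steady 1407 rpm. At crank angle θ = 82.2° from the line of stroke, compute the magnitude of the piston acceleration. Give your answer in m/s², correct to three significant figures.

356

ω = 2π·1407/60 = 147.3 rad/s
x(θ) = r cosθ + √(L² − r² sin²θ); with ω constant, a = ω²·d²x/dθ².
d²x/dθ² = −r cosθ − r²(cos2θ)/√u − r⁴ sin²2θ/(4u^{3/2}),  u = L² − r² sin²θ = 0.0179328 m².
Substituting r = 0.0582 m, L = 0.1458 m, θ = 82.2°: d²x/dθ² = +0.016377 m.
a = ω²·d²x/dθ² = (147.3)²·(+0.016377) = +355.54 m/s²;  |a| = 355.54 m/s².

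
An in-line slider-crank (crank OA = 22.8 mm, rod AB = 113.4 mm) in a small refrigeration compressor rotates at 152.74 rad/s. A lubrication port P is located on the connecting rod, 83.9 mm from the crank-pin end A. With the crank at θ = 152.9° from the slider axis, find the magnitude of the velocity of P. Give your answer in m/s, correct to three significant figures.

1.59

ω = 152.7 rad/s.  Crank-pin speed |V_A| = rω = 3.4825 m/s, perpendicular to OA.
Rod angle: sinφ = −(r/L) sinθ ⇒ φ = -5.255°; ω_rod = −rω cosθ/√(L²−r²sin²θ) = +27.454 rad/s.
V_P = V_A + ω_rod × AP, with AP = 0.0839 m along the rod.
Components: V_Px = −rω sinθ − a·ω_rod·sinφ = -1.3755 m/s;  V_Py = rω cosθ + a·ω_rod·cosφ = -0.80647 m/s.
|V_P| = √(V_Px² + V_Py²) = 1.5945 m/s.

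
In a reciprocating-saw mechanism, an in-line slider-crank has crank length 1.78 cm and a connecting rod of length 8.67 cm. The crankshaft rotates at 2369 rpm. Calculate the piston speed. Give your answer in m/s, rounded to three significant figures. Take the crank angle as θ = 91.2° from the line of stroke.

ω = 2π·2369/60 = 248.1 rad/s
For an in-line slider-crank, x = r cosθ + √(L² − r² sin²θ), so v = −rω sinθ·[1 + r cosθ/√(L² − r² sin²θ)].
With r = 0.0178 m, L = 0.0867 m, θ = 91.2°: √(L² − r² sin²θ) = 0.084854 m.
v = −0.0178·248.1·0.99978·[1 + 0.0178·-0.02094/0.084854] = -4.3955 m/s.
|v| = 4.3955 m/s.

4.40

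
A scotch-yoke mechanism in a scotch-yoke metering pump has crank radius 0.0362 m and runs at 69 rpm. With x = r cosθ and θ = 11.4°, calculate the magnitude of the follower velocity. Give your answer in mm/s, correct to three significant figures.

51.7

ω = 7.226 rad/s (from 69 rpm).
x = r cosθ ⇒ ẋ = −rω sinθ.
|v| = rω|sinθ| = 0.0362·7.226·|sin 11.4°| = 0.051701 m/s = 51.701 mm/s.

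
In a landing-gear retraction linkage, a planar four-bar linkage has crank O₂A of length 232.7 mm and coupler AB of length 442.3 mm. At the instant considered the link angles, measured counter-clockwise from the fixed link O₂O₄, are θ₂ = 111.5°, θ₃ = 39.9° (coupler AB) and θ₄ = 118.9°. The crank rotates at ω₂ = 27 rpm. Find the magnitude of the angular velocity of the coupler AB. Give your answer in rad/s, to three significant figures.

ω₂ = 2.827 rad/s (from 27 rpm).
Differentiating the loop-closure r₂e^{iθ₂}+r₃e^{iθ₃}=r₁+r₄e^{iθ₄} gives r₂ω₂e^{iθ₂}+r₃ω₃e^{iθ₃}=r₄ω₄e^{iθ₄}.
Eliminating the other unknown: ω₃ = r₂ω₂ sin(θ₄−θ₂) / [r₃ sin(θ₃−θ₄)].
Numerator sine = +0.12880; denominator sine = -0.98163.
Result = 0.2327·2.827·(+0.12880) / (0.4423·(-0.98163)) = -0.19518 rad/s; magnitude 0.19518 rad/s.

0.195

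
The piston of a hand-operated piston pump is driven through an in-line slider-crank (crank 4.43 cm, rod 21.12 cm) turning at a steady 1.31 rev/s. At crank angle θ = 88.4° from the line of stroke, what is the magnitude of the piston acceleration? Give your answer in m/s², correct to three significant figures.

ω = 2π·1.31 = 8.231 rad/s
x(θ) = r cosθ + √(L² − r² sin²θ); with ω constant, a = ω²·d²x/dθ².
d²x/dθ² = −r cosθ − r²(cos2θ)/√u − r⁴ sin²2θ/(4u^{3/2}),  u = L² − r² sin²θ = 0.0426445 m².
Substituting r = 0.0443 m, L = 0.2112 m, θ = 88.4°: d²x/dθ² = +0.0082512 m.
a = ω²·d²x/dθ² = (8.231)²·(+0.0082512) = +0.55901 m/s²;  |a| = 0.55901 m/s².

0.559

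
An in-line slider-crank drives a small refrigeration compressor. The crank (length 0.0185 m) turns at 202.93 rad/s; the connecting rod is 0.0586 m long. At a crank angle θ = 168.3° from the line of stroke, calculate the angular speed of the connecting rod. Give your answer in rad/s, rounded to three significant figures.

ω = 202.9 rad/s
The rod makes angle φ with the slider axis where L sinφ = r sinθ; differentiating, L cosφ·φ̇ = r ω cosθ.
L cosφ = √(L² − r² sin²θ) = 0.05848 m.
|ω_rod| = r ω |cosθ| / √(L² − r² sin²θ) = 0.0185·202.9·0.97922/0.05848 = 62.863 rad/s.

62.9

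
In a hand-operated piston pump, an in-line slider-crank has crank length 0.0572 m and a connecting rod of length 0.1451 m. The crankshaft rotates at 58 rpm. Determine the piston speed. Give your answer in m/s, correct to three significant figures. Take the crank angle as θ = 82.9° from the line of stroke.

0.363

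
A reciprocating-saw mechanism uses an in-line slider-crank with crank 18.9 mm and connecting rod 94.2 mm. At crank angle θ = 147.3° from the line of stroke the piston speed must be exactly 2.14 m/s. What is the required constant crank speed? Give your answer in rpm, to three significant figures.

For an in-line slider-crank, |v_piston| = rω|sinθ|·[1 + r cosθ/√(L² − r² sin²θ)].
With r = 0.0189 m, L = 0.0942 m, θ = 147.3°: the bracketed kinematic factor |dx/dθ| = 0.0084764 m.
ω = v/|dx/dθ| = 2.14/0.0084764 = 252.47 rad/s.
N = 60ω/(2π) = 2410.9 rpm.

2410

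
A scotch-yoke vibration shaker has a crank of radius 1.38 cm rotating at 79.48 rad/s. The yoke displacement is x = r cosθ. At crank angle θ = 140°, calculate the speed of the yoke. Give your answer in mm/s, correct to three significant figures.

705

ω = 79.48 rad/s
x = r cosθ ⇒ ẋ = −rω sinθ.
|v| = rω|sinθ| = 0.0138·79.48·|sin 140°| = 0.70502 m/s = 705.02 mm/s.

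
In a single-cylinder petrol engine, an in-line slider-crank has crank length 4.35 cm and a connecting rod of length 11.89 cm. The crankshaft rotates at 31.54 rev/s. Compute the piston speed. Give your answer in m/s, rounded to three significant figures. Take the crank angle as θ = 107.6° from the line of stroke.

7.25

ω = 2π·31.5 = 198.2 rad/s
For an in-line slider-crank, x = r cosθ + √(L² − r² sin²θ), so v = −rω sinθ·[1 + r cosθ/√(L² − r² sin²θ)].
With r = 0.0435 m, L = 0.1189 m, θ = 107.6°: √(L² − r² sin²θ) = 0.11144 m.
v = −0.0435·198.2·0.95319·[1 + 0.0435·-0.30237/0.11144] = -7.2471 m/s.
|v| = 7.2471 m/s.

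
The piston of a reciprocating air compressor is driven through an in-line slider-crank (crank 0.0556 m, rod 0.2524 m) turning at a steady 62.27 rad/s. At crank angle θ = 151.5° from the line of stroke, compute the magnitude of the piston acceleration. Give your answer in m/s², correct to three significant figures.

ω = 62.27 rad/s
x(θ) = r cosθ + √(L² − r² sin²θ); with ω constant, a = ω²·d²x/dθ².
d²x/dθ² = −r cosθ − r²(cos2θ)/√u − r⁴ sin²2θ/(4u^{3/2}),  u = L² − r² sin²θ = 0.0630019 m².
Substituting r = 0.0556 m, L = 0.2524 m, θ = 151.5°: d²x/dθ² = +0.042048 m.
a = ω²·d²x/dθ² = (62.27)²·(+0.042048) = +163.04 m/s²;  |a| = 163.04 m/s².

163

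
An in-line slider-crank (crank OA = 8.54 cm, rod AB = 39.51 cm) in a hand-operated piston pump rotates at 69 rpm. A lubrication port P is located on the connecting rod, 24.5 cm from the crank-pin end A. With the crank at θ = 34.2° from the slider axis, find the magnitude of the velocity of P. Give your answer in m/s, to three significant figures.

ω = 7.226 rad/s.  Crank-pin speed |V_A| = rω = 0.61707 m/s, perpendicular to OA.
Rod angle: sinφ = −(r/L) sinθ ⇒ φ = -6.978°; ω_rod = −rω cosθ/√(L²−r²sin²θ) = -1.3014 rad/s.
V_P = V_A + ω_rod × AP, with AP = 0.245 m along the rod.
Components: V_Px = −rω sinθ − a·ω_rod·sinφ = -0.38558 m/s;  V_Py = rω cosθ + a·ω_rod·cosφ = +0.19389 m/s.
|V_P| = √(V_Px² + V_Py²) = 0.43159 m/s.

0.432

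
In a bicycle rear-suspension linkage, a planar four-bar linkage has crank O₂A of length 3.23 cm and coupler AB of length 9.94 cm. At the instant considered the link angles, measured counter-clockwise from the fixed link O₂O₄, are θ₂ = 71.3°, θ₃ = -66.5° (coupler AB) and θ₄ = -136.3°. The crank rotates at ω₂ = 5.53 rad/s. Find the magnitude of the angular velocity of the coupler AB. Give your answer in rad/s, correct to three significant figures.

ω₂ = 5.53 rad/s
Differentiating the loop-closure r₂e^{iθ₂}+r₃e^{iθ₃}=r₁+r₄e^{iθ₄} gives r₂ω₂e^{iθ₂}+r₃ω₃e^{iθ₃}=r₄ω₄e^{iθ₄}.
Eliminating the other unknown: ω₃ = r₂ω₂ sin(θ₄−θ₂) / [r₃ sin(θ₃−θ₄)].
Numerator sine = +0.46330; denominator sine = +0.93849.
Result = 0.0323·5.53·(+0.46330) / (0.0994·(+0.93849)) = +0.88709 rad/s; magnitude 0.88709 rad/s.

0.887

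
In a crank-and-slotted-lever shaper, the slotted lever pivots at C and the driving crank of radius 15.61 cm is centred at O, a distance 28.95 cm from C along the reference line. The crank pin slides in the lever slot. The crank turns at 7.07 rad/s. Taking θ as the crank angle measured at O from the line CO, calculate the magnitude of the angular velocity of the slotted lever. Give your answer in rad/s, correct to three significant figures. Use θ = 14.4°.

2.46

ω = 7.07 rad/s
Crank pin A relative to C: A = (d + r cosθ, r sinθ); lever angle φ = atan2(r sinθ, d + r cosθ).
Differentiating tanφ: φ̇ = rω(d cosθ + r)/(d² + r² + 2dr cosθ).
d² + r² + 2dr cosθ = |CA|² = 0.19572 m²;  d cosθ + r = +0.4365 m.
|ω_lever| = |0.1561·7.07·+0.4365| / 0.19572 = 2.4614 rad/s.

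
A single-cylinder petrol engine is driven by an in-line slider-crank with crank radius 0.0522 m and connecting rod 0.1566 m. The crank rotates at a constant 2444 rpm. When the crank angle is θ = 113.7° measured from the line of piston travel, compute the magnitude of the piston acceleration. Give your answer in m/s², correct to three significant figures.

ω = 2π·2444/60 = 255.9 rad/s
x(θ) = r cosθ + √(L² − r² sin²θ); with ω constant, a = ω²·d²x/dθ².
d²x/dθ² = −r cosθ − r²(cos2θ)/√u − r⁴ sin²2θ/(4u^{3/2}),  u = L² − r² sin²θ = 0.022239 m².
Substituting r = 0.0522 m, L = 0.1566 m, θ = 113.7°: d²x/dθ² = +0.033046 m.
a = ω²·d²x/dθ² = (255.9)²·(+0.033046) = +2164.6 m/s²;  |a| = 2164.6 m/s².

2160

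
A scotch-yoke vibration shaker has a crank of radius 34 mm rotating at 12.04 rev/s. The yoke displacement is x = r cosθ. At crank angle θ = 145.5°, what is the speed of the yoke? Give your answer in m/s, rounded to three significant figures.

1.46

ω = 75.65 rad/s (from 12.04 rev/s).
x = r cosθ ⇒ ẋ = −rω sinθ.
|v| = rω|sinθ| = 0.034·75.65·|sin 145.5°| = 1.4568 m/s.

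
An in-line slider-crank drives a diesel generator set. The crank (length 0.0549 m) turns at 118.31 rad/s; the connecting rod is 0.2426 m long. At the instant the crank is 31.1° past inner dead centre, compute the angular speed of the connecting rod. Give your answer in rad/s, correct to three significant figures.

23.1

ω = 118.3 rad/s
The rod makes angle φ with the slider axis where L sinφ = r sinθ; differentiating, L cosφ·φ̇ = r ω cosθ.
L cosφ = √(L² − r² sin²θ) = 0.24094 m.
|ω_rod| = r ω |cosθ| / √(L² − r² sin²θ) = 0.0549·118.3·0.85627/0.24094 = 23.083 rad/s.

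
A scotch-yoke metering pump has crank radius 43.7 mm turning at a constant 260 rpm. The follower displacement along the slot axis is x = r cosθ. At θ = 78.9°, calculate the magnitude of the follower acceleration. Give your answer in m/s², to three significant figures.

ω = 27.23 rad/s (from 260 rpm).
x = r cosθ ⇒ ẍ = −rω² cosθ (ω constant).
|a| = rω²|cosθ| = 0.0437·(27.23)²·|cos 78.9°| = 6.2369 m/s².

6.24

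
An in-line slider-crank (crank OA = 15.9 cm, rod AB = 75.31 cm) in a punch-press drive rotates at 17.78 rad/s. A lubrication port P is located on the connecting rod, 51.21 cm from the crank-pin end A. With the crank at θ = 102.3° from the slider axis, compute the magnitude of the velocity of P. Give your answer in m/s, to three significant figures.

ω = 17.78 rad/s.  Crank-pin speed |V_A| = rω = 2.827 m/s, perpendicular to OA.
Rod angle: sinφ = −(r/L) sinθ ⇒ φ = -11.904°; ω_rod = −rω cosθ/√(L²−r²sin²θ) = +0.81726 rad/s.
V_P = V_A + ω_rod × AP, with AP = 0.5121 m along the rod.
Components: V_Px = −rω sinθ − a·ω_rod·sinφ = -2.6758 m/s;  V_Py = rω cosθ + a·ω_rod·cosφ = -0.19272 m/s.
|V_P| = √(V_Px² + V_Py²) = 2.6827 m/s.

2.68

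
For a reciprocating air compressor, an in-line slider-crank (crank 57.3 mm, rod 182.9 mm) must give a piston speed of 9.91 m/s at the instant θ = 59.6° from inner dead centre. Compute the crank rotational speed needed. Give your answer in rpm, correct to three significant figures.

For an in-line slider-crank, |v_piston| = rω|sinθ|·[1 + r cosθ/√(L² − r² sin²θ)].
With r = 0.0573 m, L = 0.1829 m, θ = 59.6°: the bracketed kinematic factor |dx/dθ| = 0.05756 m.
ω = v/|dx/dθ| = 9.91/0.05756 = 172.17 rad/s.
N = 60ω/(2π) = 1644.1 rpm.

1640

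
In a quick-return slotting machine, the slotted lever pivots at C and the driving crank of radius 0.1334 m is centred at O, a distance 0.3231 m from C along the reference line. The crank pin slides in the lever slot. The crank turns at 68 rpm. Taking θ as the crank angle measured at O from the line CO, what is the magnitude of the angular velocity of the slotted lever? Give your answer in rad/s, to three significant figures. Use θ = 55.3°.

ω = 7.121 rad/s (from 68 rpm).
Crank pin A relative to C: A = (d + r cosθ, r sinθ); lever angle φ = atan2(r sinθ, d + r cosθ).
Differentiating tanφ: φ̇ = rω(d cosθ + r)/(d² + r² + 2dr cosθ).
d² + r² + 2dr cosθ = |CA|² = 0.171263 m²;  d cosθ + r = +0.31733 m.
|ω_lever| = |0.1334·7.121·+0.31733| / 0.171263 = 1.7601 rad/s.

1.76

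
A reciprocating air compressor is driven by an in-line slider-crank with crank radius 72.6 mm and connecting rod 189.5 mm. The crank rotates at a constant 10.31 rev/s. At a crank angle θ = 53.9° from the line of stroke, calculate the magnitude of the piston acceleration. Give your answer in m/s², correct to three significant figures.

ω = 2π·10.3 = 64.78 rad/s
x(θ) = r cosθ + √(L² − r² sin²θ); with ω constant, a = ω²·d²x/dθ².
d²x/dθ² = −r cosθ − r²(cos2θ)/√u − r⁴ sin²2θ/(4u^{3/2}),  u = L² − r² sin²θ = 0.0324692 m².
Substituting r = 0.0726 m, L = 0.1895 m, θ = 53.9°: d²x/dθ² = -0.03491 m.
a = ω²·d²x/dθ² = (64.78)²·(-0.03491) = -146.5 m/s²;  |a| = 146.5 m/s².

146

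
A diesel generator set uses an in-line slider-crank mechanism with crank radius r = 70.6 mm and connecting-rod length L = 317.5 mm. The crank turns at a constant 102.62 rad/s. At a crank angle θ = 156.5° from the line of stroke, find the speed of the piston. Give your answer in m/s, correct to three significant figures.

2.30

ω = 102.6 rad/s
For an in-line slider-crank, x = r cosθ + √(L² − r² sin²θ), so v = −rω sinθ·[1 + r cosθ/√(L² − r² sin²θ)].
With r = 0.0706 m, L = 0.3175 m, θ = 156.5°: √(L² − r² sin²θ) = 0.31625 m.
v = −0.0706·102.6·0.39875·[1 + 0.0706·-0.91706/0.31625] = -2.2975 m/s.
|v| = 2.2975 m/s.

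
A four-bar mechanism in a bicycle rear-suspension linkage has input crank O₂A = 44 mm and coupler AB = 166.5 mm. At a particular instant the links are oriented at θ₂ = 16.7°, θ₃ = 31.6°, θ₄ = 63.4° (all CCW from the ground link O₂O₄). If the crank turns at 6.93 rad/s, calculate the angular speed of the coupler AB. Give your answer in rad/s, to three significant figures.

2.53

ω₂ = 6.93 rad/s
Differentiating the loop-closure r₂e^{iθ₂}+r₃e^{iθ₃}=r₁+r₄e^{iθ₄} gives r₂ω₂e^{iθ₂}+r₃ω₃e^{iθ₃}=r₄ω₄e^{iθ₄}.
Eliminating the other unknown: ω₃ = r₂ω₂ sin(θ₄−θ₂) / [r₃ sin(θ₃−θ₄)].
Numerator sine = +0.72777; denominator sine = -0.52696.
Result = 0.044·6.93·(+0.72777) / (0.1665·(-0.52696)) = -2.5293 rad/s; magnitude 2.5293 rad/s.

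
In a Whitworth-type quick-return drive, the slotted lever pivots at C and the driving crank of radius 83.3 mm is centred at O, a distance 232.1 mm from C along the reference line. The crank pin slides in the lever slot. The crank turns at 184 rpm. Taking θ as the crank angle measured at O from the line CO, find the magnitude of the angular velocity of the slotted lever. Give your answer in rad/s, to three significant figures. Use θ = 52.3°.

4.28

ω = 19.27 rad/s (from 184 rpm).
Crank pin A relative to C: A = (d + r cosθ, r sinθ); lever angle φ = atan2(r sinθ, d + r cosθ).
Differentiating tanφ: φ̇ = rω(d cosθ + r)/(d² + r² + 2dr cosθ).
d² + r² + 2dr cosθ = |CA|² = 0.0844557 m²;  d cosθ + r = +0.22524 m.
|ω_lever| = |0.0833·19.27·+0.22524| / 0.0844557 = 4.2805 rad/s.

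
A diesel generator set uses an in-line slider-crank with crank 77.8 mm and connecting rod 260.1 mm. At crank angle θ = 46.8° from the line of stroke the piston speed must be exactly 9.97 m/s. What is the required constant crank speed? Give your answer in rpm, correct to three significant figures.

1390

For an in-line slider-crank, |v_piston| = rω|sinθ|·[1 + r cosθ/√(L² − r² sin²θ)].
With r = 0.0778 m, L = 0.2601 m, θ = 46.8°: the bracketed kinematic factor |dx/dθ| = 0.068613 m.
ω = v/|dx/dθ| = 9.97/0.068613 = 145.31 rad/s.
N = 60ω/(2π) = 1387.6 rpm.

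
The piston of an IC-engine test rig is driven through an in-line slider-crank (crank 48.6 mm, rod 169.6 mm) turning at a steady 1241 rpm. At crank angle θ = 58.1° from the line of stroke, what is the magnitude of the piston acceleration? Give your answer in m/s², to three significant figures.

ω = 2π·1241/60 = 130 rad/s
x(θ) = r cosθ + √(L² − r² sin²θ); with ω constant, a = ω²·d²x/dθ².
d²x/dθ² = −r cosθ − r²(cos2θ)/√u − r⁴ sin²2θ/(4u^{3/2}),  u = L² − r² sin²θ = 0.0270618 m².
Substituting r = 0.0486 m, L = 0.1696 m, θ = 58.1°: d²x/dθ² = -0.019595 m.
a = ω²·d²x/dθ² = (130)²·(-0.019595) = -330.94 m/s²;  |a| = 330.94 m/s².

331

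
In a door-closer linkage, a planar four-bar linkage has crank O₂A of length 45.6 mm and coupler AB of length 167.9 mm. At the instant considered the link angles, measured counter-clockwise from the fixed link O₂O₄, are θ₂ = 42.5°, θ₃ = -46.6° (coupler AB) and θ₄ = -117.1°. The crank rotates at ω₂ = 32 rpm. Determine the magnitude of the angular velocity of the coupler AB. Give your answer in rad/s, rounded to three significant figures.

ω₂ = 3.351 rad/s (from 32 rpm).
Differentiating the loop-closure r₂e^{iθ₂}+r₃e^{iθ₃}=r₁+r₄e^{iθ₄} gives r₂ω₂e^{iθ₂}+r₃ω₃e^{iθ₃}=r₄ω₄e^{iθ₄}.
Eliminating the other unknown: ω₃ = r₂ω₂ sin(θ₄−θ₂) / [r₃ sin(θ₃−θ₄)].
Numerator sine = -0.34857; denominator sine = +0.94264.
Result = 0.0456·3.351·(-0.34857) / (0.1679·(+0.94264)) = -0.33654 rad/s; magnitude 0.33654 rad/s.

0.337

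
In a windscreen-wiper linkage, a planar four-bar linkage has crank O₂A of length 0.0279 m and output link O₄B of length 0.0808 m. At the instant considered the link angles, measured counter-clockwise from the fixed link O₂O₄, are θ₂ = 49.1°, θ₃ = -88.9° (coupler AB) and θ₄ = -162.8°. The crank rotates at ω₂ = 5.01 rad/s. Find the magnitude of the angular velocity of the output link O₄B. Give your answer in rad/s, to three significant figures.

ω₂ = 5.01 rad/s
Differentiating the loop-closure r₂e^{iθ₂}+r₃e^{iθ₃}=r₁+r₄e^{iθ₄} gives r₂ω₂e^{iθ₂}+r₃ω₃e^{iθ₃}=r₄ω₄e^{iθ₄}.
Eliminating the other unknown: ω₄ = r₂ω₂ sin(θ₂−θ₃) / [r₄ sin(θ₄−θ₃)].
Numerator sine = +0.66913; denominator sine = -0.96078.
Result = 0.0279·5.01·(+0.66913) / (0.0808·(-0.96078)) = -1.2048 rad/s; magnitude 1.2048 rad/s.

1.20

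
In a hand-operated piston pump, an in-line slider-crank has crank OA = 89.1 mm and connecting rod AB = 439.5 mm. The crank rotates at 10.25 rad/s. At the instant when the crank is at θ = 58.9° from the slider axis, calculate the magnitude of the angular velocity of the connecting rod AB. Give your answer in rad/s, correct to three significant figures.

1.09

ω = 10.25 rad/s
The rod makes angle φ with the slider axis where L sinφ = r sinθ; differentiating, L cosφ·φ̇ = r ω cosθ.
L cosφ = √(L² − r² sin²θ) = 0.43283 m.
|ω_rod| = r ω |cosθ| / √(L² − r² sin²θ) = 0.0891·10.25·0.51653/0.43283 = 1.0899 rad/s.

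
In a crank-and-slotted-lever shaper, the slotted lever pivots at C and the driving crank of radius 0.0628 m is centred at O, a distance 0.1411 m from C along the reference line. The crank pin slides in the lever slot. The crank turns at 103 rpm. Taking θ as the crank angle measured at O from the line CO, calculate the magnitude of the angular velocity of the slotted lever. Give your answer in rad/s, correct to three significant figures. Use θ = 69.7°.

ω = 10.79 rad/s (from 103 rpm).
Crank pin A relative to C: A = (d + r cosθ, r sinθ); lever angle φ = atan2(r sinθ, d + r cosθ).
Differentiating tanφ: φ̇ = rω(d cosθ + r)/(d² + r² + 2dr cosθ).
d² + r² + 2dr cosθ = |CA|² = 0.0300015 m²;  d cosθ + r = +0.11175 m.
|ω_lever| = |0.0628·10.79·+0.11175| / 0.0300015 = 2.5231 rad/s.

2.52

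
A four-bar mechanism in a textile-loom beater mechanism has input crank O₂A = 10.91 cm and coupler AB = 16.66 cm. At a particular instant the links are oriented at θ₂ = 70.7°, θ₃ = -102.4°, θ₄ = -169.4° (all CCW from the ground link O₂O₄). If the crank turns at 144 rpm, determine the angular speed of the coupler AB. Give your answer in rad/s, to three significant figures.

ω₂ = 15.08 rad/s (from 144 rpm).
Differentiating the loop-closure r₂e^{iθ₂}+r₃e^{iθ₃}=r₁+r₄e^{iθ₄} gives r₂ω₂e^{iθ₂}+r₃ω₃e^{iθ₃}=r₄ω₄e^{iθ₄}.
Eliminating the other unknown: ω₃ = r₂ω₂ sin(θ₄−θ₂) / [r₃ sin(θ₃−θ₄)].
Numerator sine = +0.86690; denominator sine = +0.92050.
Result = 0.1091·15.08·(+0.86690) / (0.1666·(+0.92050)) = +9.3 rad/s; magnitude 9.3 rad/s.

9.30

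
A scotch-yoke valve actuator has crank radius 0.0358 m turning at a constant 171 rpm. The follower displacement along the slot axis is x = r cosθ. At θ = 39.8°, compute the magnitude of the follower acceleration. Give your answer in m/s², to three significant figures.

8.82

ω = 17.91 rad/s (from 171 rpm).
x = r cosθ ⇒ ẍ = −rω² cosθ (ω constant).
|a| = rω²|cosθ| = 0.0358·(17.91)²·|cos 39.8°| = 8.8197 m/s².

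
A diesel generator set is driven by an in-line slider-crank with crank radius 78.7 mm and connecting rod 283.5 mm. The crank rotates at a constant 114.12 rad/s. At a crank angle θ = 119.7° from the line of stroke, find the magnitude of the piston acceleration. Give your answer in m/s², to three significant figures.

653

ω = 114.1 rad/s
x(θ) = r cosθ + √(L² − r² sin²θ); with ω constant, a = ω²·d²x/dθ².
d²x/dθ² = −r cosθ − r²(cos2θ)/√u − r⁴ sin²2θ/(4u^{3/2}),  u = L² − r² sin²θ = 0.075699 m².
Substituting r = 0.0787 m, L = 0.2835 m, θ = 119.7°: d²x/dθ² = +0.050111 m.
a = ω²·d²x/dθ² = (114.1)²·(+0.050111) = +652.61 m/s²;  |a| = 652.61 m/s².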